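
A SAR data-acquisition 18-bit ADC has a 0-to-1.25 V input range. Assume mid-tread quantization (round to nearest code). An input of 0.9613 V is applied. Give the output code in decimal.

LSB = 1.25 V / 262144 = 4.77 µV.
(0.9613 − 0) / 4.76837e-06 = 201599.222 LSBs.
round(201599.222) = 201599.

code 201599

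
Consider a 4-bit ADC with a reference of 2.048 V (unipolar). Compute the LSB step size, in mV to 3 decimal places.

Full-scale span = 2.048 V.
LSB = 2.048 / 2^4 = 2.048 / 16 = 0.128 V = 128.000 mV.

128.000 mV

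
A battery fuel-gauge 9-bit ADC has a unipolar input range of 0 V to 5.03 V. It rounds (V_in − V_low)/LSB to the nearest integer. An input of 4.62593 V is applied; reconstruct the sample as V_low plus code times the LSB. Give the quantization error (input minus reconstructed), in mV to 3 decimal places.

LSB = 5.03/2^9 = 9.824 mV.
(4.62593 − 0)/0.00982422 = 470.8700; round gives code 471.
Reconstructed: 4.627207 V.
Error = 4.62593 − 4.627207 = -0.00127703 V = -1.277 mV.

-1.277 mV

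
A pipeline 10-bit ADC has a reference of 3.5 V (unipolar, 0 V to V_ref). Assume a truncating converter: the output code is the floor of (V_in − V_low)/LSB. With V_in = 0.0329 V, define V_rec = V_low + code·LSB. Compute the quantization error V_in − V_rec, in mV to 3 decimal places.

2.138 mV

Step size: 3.5 V ÷ 2^10 = 3.418 mV.
(V_in − V_low)/LSB = (0.0329 − 0)/0.00341797 = 9.6256 → code 9 (floor).
Code 9 maps back to 0 + 9×0.00341797 V = 0.030761719 V.
Error = 0.0329 − 0.030761719 = 0.00213828 V = 2.138 mV.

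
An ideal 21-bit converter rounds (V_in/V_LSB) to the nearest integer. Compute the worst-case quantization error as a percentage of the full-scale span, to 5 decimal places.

0.00002 %

Rounding → worst-case error = ½ LSB = V_FS/2^22, so 100/4194304 = 2.38419e-05 % of full scale.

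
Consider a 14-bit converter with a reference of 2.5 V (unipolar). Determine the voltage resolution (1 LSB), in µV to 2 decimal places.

152.59 µV

Full-scale span = 2.5 V.
LSB = 2.5 / 2^14 = 2.5 / 16384 = 0.000152588 V = 152.59 µV.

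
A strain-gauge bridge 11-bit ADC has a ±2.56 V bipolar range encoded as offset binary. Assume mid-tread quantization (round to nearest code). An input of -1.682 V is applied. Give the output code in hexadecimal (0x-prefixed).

code 0x15F (decimal 351)

Full-scale span = 5.12 V; LSB = 5.12/2^11 = 2.500 mV.
(V_in − V_low)/LSB = (-1.682 − (−2.56)) / 0.0025 = 351.200.
round(351.200) = 351.
In hexadecimal (0x-prefixed): 0x15F.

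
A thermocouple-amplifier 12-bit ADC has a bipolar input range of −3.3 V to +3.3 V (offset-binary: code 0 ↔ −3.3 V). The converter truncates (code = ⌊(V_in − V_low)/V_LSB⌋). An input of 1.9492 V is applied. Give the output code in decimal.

code 3257

Full-scale span = 6.6 V; LSB = 6.6/2^12 = 1.611 mV.
(V_in − V_low)/LSB = (1.9492 − (−3.3)) / 0.00161133 = 3257.685.
Floor → code 3257.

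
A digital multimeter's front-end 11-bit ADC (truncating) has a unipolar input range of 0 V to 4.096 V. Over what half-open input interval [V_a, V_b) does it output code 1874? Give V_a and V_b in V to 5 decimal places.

[3.74800 V, 3.75000 V)

LSB = 4.096/2^11 = 2.000 mV.
V_a = V_low + 1874·LSB = 3.748 V; V_b = V_low + 1875·LSB = 3.75 V.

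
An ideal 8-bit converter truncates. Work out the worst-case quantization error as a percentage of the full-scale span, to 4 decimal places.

Truncating → worst-case error = 1 LSB = V_FS/2^8, so 100/256 = 0.390625 % of full scale.

0.3906 %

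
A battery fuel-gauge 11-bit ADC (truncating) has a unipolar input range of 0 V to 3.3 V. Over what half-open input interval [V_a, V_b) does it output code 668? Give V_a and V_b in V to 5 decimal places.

[1.07637 V, 1.07798 V)

LSB = 3.3/2^11 = 1.611 mV.
V_a = V_low + 668·LSB = 1.07637 V; V_b = V_low + 669·LSB = 1.07798 V.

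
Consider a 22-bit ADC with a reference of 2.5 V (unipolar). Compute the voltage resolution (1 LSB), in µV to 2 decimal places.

Full-scale span = 2.5 V.
LSB = 2.5 / 2^22 = 2.5 / 4194304 = 5.96046e-07 V = 0.60 µV.

0.60 µV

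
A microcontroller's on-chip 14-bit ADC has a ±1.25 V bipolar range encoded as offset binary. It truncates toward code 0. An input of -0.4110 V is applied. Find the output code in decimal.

code 5498

LSB = 2.5 V / 16384 = 152.59 µV.
(-0.4110 − (−1.25)) / 0.000152588 = 5498.470 LSBs.
Floor → code 5498.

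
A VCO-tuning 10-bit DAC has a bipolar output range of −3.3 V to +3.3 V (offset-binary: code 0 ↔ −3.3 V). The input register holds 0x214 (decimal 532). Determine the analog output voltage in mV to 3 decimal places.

128.906 mV

LSB = 6.6 V / 2^10 = 6.445 mV.
Code 0x214 = 532 decimal.
V_out = (−3.3) + 532 × 0.00644531 V = 0.128906 V.
= 128.906 mV.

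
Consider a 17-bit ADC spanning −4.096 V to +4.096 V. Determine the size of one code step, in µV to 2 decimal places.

62.50 µV

Full-scale span = 8.192 V.
LSB = 8.192 / 2^17 = 8.192 / 131072 = 6.25e-05 V = 62.50 µV.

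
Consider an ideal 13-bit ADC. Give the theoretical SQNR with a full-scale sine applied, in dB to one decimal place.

80.0 dB

SNR ≈ 6.02·N + 1.76 dB = 6.02·13 + 1.76 = 80.02 dB.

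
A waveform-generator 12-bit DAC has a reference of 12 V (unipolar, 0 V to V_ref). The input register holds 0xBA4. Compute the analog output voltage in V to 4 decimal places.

LSB = 12 V / 2^12 = 2.930 mV.
Code 0xBA4 = 2980 decimal.
V_out = 0 + 2980 × 0.00292969 V = 8.73047 V.

8.7305 V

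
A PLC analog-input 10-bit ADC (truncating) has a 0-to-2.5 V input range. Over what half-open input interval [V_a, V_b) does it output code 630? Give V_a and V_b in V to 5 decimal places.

[1.53809 V, 1.54053 V)

LSB = 2.5/2^10 = 2.441 mV.
V_a = V_low + 630·LSB = 1.53809 V; V_b = V_low + 631·LSB = 1.54053 V.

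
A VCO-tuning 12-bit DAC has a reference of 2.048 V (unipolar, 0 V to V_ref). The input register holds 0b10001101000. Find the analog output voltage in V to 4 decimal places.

0.5640 V

LSB = 2.048 V / 2^12 = 0.500 mV.
Code 0b10001101000 = 1128 decimal.
V_out = 0 + 1128 × 0.0005 V = 0.564 V.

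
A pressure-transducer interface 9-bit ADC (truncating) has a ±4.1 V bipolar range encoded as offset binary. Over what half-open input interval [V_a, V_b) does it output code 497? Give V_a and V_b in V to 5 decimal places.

LSB = 8.2/2^9 = 16.016 mV.
V_a = V_low + 497·LSB = 3.85977 V; V_b = V_low + 498·LSB = 3.87578 V.

[3.85977 V, 3.87578 V)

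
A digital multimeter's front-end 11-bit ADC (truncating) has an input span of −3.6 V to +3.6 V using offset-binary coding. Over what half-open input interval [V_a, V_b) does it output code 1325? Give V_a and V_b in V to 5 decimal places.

LSB = 7.2/2^11 = 3.516 mV.
V_a = V_low + 1325·LSB = 1.0582 V; V_b = V_low + 1326·LSB = 1.06172 V.

[1.05820 V, 1.06172 V)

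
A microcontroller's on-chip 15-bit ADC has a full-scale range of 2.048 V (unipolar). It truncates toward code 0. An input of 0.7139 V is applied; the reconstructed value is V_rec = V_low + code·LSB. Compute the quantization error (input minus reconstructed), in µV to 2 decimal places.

25.00 µV

Step size: 2.048 V ÷ 2^15 = 62.50 µV.
(V_in − V_low)/LSB = (0.7139 − 0)/6.25e-05 = 11422.4000 → code 11422 (floor).
Code 11422 maps back to 0 + 11422×6.25e-05 V = 0.713875 V.
Error = 0.7139 − 0.713875 = 2.5e-05 V = 25.00 µV.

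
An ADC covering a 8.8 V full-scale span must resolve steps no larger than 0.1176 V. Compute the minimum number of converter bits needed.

Number of steps required ≥ 8.8 V / 0.1176 V = 74.83.
Need 2^N ≥ 74.83; 2^6 = 64, 2^7 = 128.
Minimum N = 7.

7 bits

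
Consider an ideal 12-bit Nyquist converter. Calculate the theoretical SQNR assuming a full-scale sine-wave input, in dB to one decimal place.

74.0 dB

SNR ≈ 6.02·N + 1.76 dB = 6.02·12 + 1.76 = 74.00 dB.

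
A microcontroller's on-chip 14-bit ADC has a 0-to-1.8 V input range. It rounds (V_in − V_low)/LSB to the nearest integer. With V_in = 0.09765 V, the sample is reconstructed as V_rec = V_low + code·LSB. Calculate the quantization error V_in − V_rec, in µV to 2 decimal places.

-18.46 µV

One LSB is 1.8 V / 16384 = 109.86 µV.
(V_in − V_low)/LSB = (0.09765 − 0)/0.000109863 = 888.8320 → code 889 (round).
V_rec = 0 + 889·0.000109863 = 0.097668457 V.
V_in − V_rec = -1.8457e-05 V = -18.46 µV.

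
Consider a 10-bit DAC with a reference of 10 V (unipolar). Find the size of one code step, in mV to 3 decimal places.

Full-scale span = 10 V.
LSB = 10 / 2^10 = 10 / 1024 = 0.00976562 V = 9.766 mV.

9.766 mV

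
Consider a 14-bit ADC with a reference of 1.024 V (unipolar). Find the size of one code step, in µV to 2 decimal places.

Full-scale span = 1.024 V.
LSB = 1.024 / 2^14 = 1.024 / 16384 = 6.25e-05 V = 62.50 µV.

62.50 µV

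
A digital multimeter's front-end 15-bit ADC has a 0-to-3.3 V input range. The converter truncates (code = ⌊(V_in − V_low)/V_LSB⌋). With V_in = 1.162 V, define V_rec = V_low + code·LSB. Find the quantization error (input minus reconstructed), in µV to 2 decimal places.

One LSB is 3.3 V / 32768 = 100.71 µV.
Scaled input = 11538.3079 LSBs, so code = 11538.
Reconstructed: 1.161969 V.
V_in − V_rec = 3.10059e-05 V = 31.01 µV.

31.01 µV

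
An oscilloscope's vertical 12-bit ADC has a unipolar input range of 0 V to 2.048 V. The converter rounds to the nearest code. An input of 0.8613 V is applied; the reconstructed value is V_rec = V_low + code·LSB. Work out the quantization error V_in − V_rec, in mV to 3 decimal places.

-0.200 mV

Step size: 2.048 V ÷ 2^12 = 0.500 mV.
(V_in − V_low)/LSB = (0.8613 − 0)/0.0005 = 1722.6000 → code 1723 (round).
V_rec = 0 + 1723·0.0005 = 0.8615 V.
V_in − V_rec = -0.0002 V = -0.200 mV.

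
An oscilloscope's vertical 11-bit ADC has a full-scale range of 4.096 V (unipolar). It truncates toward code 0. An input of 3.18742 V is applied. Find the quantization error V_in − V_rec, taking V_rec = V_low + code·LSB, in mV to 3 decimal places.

1.420 mV

LSB = 4.096/2^11 = 2.000 mV.
Scaled input = 1593.7100 LSBs, so code = 1593.
Code 1593 maps back to 0 + 1593×0.002 V = 3.186 V.
Error = 3.18742 − 3.186 = 0.00142 V = 1.420 mV.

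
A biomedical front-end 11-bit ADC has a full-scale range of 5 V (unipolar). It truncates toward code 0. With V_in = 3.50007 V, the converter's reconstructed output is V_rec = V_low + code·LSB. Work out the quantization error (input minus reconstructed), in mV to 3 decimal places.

1.535 mV

Step size: 5 V ÷ 2^11 = 2.441 mV.
(V_in − V_low)/LSB = (3.50007 − 0)/0.00244141 = 1433.6287 → code 1433 (floor).
V_rec = 0 + 1433·0.00244141 = 3.4985352 V.
Error = 3.50007 − 3.4985352 = 0.00153484 V = 1.535 mV.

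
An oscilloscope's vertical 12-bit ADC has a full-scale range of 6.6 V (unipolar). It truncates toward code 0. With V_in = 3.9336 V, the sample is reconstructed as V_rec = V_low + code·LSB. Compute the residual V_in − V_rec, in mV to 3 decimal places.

0.348 mV

LSB = 6.6/2^12 = 1.611 mV.
(V_in − V_low)/LSB = (3.9336 − 0)/0.00161133 = 2441.2160 → code 2441 (floor).
Reconstructed: 3.933252 V.
Difference: 0.000348047 V → 0.348 mV.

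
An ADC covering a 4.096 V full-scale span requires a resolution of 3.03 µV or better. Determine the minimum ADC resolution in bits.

21 bits

Number of steps required ≥ 4.096 V / 3.03 µV = 1351815.18.
Need 2^N ≥ 1351815.18; 2^20 = 1048576, 2^21 = 2097152.
Minimum N = 21.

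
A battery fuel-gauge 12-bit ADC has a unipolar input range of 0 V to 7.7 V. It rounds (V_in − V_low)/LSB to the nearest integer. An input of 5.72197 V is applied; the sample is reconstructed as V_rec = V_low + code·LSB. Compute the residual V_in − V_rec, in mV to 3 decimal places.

Step size: 7.7 V ÷ 2^12 = 1.880 mV.
(V_in − V_low)/LSB = (5.72197 − 0)/0.00187988 = 3043.7908 → code 3044 (round).
Reconstructed: 5.7223633 V.
Error = 5.72197 − 5.7223633 = -0.000393281 V = -0.393 mV.

-0.393 mV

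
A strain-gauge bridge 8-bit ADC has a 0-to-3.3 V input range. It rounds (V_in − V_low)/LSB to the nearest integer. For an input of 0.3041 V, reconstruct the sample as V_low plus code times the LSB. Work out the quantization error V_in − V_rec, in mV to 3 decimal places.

One LSB is 3.3 V / 256 = 12.891 mV.
Scaled input = 23.5908 LSBs, so code = 24.
Code 24 maps back to 0 + 24×0.0128906 V = 0.309375 V.
V_in − V_rec = -0.005275 V = -5.275 mV.

-5.275 mV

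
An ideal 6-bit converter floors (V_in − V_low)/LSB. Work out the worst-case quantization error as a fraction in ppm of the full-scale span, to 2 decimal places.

Truncating → worst-case error = 1 LSB = V_FS/2^6, so 1e+06/64 = 15625 ppm of full scale.

15625.00 ppm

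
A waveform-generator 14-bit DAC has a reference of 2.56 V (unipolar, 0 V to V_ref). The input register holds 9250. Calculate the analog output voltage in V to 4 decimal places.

1.4453 V

LSB = 2.56 V / 2^14 = 156.25 µV.
V_out = 0 + 9250 × 0.00015625 V = 1.44531 V.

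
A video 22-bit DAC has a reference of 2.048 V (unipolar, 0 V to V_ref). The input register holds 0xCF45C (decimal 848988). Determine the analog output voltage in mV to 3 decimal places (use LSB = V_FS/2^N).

LSB = 2.048 V / 2^22 = 0.49 µV.
Code 0xCF45C = 848988 decimal.
V_out = 0 + 848988 × 4.88281e-07 V = 0.414545 V.
= 414.545 mV.

414.545 mV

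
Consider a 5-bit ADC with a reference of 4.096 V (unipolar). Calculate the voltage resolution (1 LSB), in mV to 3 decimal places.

128.000 mV

Full-scale span = 4.096 V.
LSB = 4.096 / 2^5 = 4.096 / 32 = 0.128 V = 128.000 mV.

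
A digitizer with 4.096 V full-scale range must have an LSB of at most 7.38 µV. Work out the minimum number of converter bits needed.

Number of steps required ≥ 4.096 V / 7.38 µV = 555013.55.
Need 2^N ≥ 555013.55; 2^19 = 524288, 2^20 = 1048576.
Minimum N = 20.

20 bits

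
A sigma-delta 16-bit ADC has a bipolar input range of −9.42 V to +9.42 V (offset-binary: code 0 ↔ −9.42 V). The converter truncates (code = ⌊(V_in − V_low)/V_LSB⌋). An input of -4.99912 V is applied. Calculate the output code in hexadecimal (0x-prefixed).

code 0x3C12 (decimal 15378)

With 65536 levels over 18.84 V, one step is 287.48 µV.
(V_in − V_low)/LSB = (-4.99912 − (−9.42)) / 0.000287476 = 15378.280.
⌊·⌋(15378.280) = 15378.
In hexadecimal (0x-prefixed): 0x3C12.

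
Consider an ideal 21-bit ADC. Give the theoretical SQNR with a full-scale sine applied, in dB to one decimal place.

SNR ≈ 6.02·N + 1.76 dB = 6.02·21 + 1.76 = 128.18 dB.

128.2 dB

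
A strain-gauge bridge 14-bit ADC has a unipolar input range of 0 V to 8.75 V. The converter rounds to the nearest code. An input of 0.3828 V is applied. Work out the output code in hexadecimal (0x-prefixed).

code 0x2CD (decimal 717)

With 16384 levels over 8.75 V, one step is 0.534 mV.
Input sits at 716.777 steps above V_low.
round(716.777) = 717.
In hexadecimal (0x-prefixed): 0x2CD.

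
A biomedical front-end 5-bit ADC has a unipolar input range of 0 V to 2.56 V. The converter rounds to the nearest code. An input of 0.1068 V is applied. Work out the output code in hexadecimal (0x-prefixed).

With 32 levels over 2.56 V, one step is 80.000 mV.
Input sits at 1.335 steps above V_low.
round(1.335) = 1.
In hexadecimal (0x-prefixed): 0x1.

code 0x1 (decimal 1)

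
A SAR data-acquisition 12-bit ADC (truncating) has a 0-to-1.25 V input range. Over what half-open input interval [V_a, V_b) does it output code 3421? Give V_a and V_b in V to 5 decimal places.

[1.04401 V, 1.04431 V)

LSB = 1.25/2^12 = 305.18 µV.
V_a = V_low + 3421·LSB = 1.04401 V; V_b = V_low + 3422·LSB = 1.04431 V.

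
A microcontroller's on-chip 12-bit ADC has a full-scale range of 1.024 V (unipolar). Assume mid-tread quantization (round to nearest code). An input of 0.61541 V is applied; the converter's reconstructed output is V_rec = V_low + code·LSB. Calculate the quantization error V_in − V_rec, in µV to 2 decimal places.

One LSB is 1.024 V / 4096 = 250.00 µV.
(0.61541 − 0)/0.00025 = 2461.6400; round gives code 2462.
Reconstructed: 0.6155 V.
Difference: -9e-05 V → -90.00 µV.

-90.00 µV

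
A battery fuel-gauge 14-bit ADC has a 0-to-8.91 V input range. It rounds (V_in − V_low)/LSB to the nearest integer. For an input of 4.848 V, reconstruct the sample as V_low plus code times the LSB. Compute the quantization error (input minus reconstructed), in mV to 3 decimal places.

-0.184 mV

LSB = 8.91/2^14 = 0.544 mV.
(4.848 − 0)/0.000543823 = 8914.6613; round gives code 8915.
V_rec = 0 + 8915·0.000543823 = 4.8481842 V.
V_in − V_rec = -0.000184204 V = -0.184 mV.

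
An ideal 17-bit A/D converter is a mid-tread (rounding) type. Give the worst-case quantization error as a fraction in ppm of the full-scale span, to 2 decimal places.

Rounding → worst-case error = ½ LSB = V_FS/2^18, so 1e+06/262144 = 3.8147 ppm of full scale.

3.81 ppm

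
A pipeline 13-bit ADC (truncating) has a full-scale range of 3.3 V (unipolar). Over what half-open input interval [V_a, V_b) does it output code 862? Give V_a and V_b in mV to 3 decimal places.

[347.241 mV, 347.644 mV)

LSB = 3.3/2^13 = 402.83 µV.
V_a = V_low + 862·LSB = 0.347241 V; V_b = V_low + 863·LSB = 0.347644 V.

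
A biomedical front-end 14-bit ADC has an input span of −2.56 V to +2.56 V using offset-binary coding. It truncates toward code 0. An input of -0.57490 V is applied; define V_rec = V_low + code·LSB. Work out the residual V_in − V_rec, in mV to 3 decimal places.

0.100 mV

One LSB is 5.12 V / 16384 = 312.50 µV.
(-0.57490 − (−2.56))/0.0003125 = 6352.3200; ⌊·⌋ gives code 6352.
Reconstructed: -0.575 V.
Error = -0.57490 − (−0.575) = 0.0001 V = 0.100 mV.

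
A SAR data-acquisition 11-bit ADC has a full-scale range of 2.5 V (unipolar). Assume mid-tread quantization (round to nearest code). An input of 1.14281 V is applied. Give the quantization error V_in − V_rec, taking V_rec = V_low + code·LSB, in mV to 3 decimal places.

0.232 mV

One LSB is 2.5 V / 2048 = 1.221 mV.
(V_in − V_low)/LSB = (1.14281 − 0)/0.0012207 = 936.1900 → code 936 (round).
V_rec = 0 + 936·0.0012207 = 1.1425781 V.
Difference: 0.000231875 V → 0.232 mV.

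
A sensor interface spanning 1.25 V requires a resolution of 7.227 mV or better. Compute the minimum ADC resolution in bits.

Number of steps required ≥ 1.25 V / 7.227 mV = 172.96.
Need 2^N ≥ 172.96; 2^7 = 128, 2^8 = 256.
Minimum N = 8.

8 bits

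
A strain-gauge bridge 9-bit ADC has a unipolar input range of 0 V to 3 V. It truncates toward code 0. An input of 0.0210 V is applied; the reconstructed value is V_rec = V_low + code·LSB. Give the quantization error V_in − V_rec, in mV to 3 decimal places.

3.422 mV

Step size: 3 V ÷ 2^9 = 5.859 mV.
(V_in − V_low)/LSB = (0.0210 − 0)/0.00585938 = 3.5840 → code 3 (floor).
Code 3 maps back to 0 + 3×0.00585938 V = 0.017578125 V.
Difference: 0.00342188 V → 3.422 mV.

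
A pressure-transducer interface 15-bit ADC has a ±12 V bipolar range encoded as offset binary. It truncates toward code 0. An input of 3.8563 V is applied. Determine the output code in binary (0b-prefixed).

code 0b101010010010001 (decimal 21649)

LSB = 24 V / 32768 = 0.732 mV.
(V_in − V_low)/LSB = (3.8563 − (−12)) / 0.000732422 = 21649.135.
Floor → code 21649.
In binary (0b-prefixed): 0b101010010010001.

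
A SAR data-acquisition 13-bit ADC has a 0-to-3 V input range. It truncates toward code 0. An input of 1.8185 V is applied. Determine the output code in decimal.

With 8192 levels over 3 V, one step is 366.21 µV.
(V_in − V_low)/LSB = (1.8185 − 0) / 0.000366211 = 4965.717.
So the output code is 4965.

code 4965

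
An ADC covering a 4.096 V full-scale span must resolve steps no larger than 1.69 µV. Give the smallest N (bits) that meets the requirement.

Number of steps required ≥ 4.096 V / 1.69 µV = 2423668.64.
Need 2^N ≥ 2423668.64; 2^21 = 2097152, 2^22 = 4194304.
Minimum N = 22.

22 bits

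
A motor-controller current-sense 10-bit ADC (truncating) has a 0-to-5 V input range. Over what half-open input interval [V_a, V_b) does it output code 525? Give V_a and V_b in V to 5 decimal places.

LSB = 5/2^10 = 4.883 mV.
V_a = V_low + 525·LSB = 2.56348 V; V_b = V_low + 526·LSB = 2.56836 V.

[2.56348 V, 2.56836 V)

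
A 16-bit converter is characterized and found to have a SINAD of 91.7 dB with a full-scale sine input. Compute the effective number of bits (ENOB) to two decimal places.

ENOB = (SINAD − 1.76) / 6.02 = (91.7 − 1.76)/6.02 = 14.940.

14.94 bits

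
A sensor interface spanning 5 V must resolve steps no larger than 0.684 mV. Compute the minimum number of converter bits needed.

13 bits

Number of steps required ≥ 5 V / 0.684 mV = 7309.94.
Need 2^N ≥ 7309.94; 2^12 = 4096, 2^13 = 8192.
Minimum N = 13.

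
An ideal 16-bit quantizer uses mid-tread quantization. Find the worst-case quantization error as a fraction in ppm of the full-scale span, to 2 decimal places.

Rounding → worst-case error = ½ LSB = V_FS/2^17, so 1e+06/131072 = 7.62939 ppm of full scale.

7.63 ppm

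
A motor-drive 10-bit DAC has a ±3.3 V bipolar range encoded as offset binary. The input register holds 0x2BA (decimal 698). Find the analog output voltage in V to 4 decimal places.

1.1988 V

LSB = 6.6 V / 2^10 = 6.445 mV.
Code 0x2BA = 698 decimal.
V_out = (−3.3) + 698 × 0.00644531 V = 1.19883 V.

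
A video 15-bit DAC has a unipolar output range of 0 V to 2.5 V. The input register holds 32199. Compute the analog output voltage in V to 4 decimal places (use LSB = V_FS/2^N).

LSB = 2.5 V / 2^15 = 76.29 µV.
V_out = 0 + 32199 × 7.62939e-05 V = 2.45659 V.

2.4566 V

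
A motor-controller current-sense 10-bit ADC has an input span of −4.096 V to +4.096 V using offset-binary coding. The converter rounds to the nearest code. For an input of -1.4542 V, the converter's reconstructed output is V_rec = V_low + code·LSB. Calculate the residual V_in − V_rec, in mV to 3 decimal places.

Step size: 8.192 V ÷ 2^10 = 8.000 mV.
Scaled input = 330.2250 LSBs, so code = 330.
V_rec = (−4.096) + 330·0.008 = -1.456 V.
Difference: 0.0018 V → 1.800 mV.

1.800 mV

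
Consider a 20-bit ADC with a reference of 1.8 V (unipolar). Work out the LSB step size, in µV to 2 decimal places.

1.72 µV

Full-scale span = 1.8 V.
LSB = 1.8 / 2^20 = 1.8 / 1048576 = 1.71661e-06 V = 1.72 µV.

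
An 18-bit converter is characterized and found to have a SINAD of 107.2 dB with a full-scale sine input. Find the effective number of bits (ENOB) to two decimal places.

17.51 bits

ENOB = (SINAD − 1.76) / 6.02 = (107.2 − 1.76)/6.02 = 17.515.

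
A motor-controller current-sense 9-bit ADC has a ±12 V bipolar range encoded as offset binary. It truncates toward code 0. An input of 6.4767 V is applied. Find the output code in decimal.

With 512 levels over 24 V, one step is 46.875 mV.
(6.4767 − (−12)) / 0.046875 = 394.170 LSBs.
Floor → code 394.

code 394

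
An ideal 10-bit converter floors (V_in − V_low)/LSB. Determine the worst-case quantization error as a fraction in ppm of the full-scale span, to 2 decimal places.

976.56 ppm

Truncating → worst-case error = 1 LSB = V_FS/2^10, so 1e+06/1024 = 976.562 ppm of full scale.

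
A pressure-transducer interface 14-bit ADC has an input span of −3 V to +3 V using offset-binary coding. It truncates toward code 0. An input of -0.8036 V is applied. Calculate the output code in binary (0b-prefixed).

code 0b1011101101101 (decimal 5997)

With 16384 levels over 6 V, one step is 366.21 µV.
(-0.8036 − (−3)) / 0.000366211 = 5997.636 LSBs.
So the output code is 5997.
In binary (0b-prefixed): 0b1011101101101.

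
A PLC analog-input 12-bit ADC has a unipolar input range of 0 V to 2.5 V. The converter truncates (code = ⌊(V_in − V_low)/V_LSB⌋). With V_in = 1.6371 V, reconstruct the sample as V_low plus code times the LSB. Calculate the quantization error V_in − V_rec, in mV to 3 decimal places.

0.137 mV

LSB = 2.5/2^12 = 0.610 mV.
(V_in − V_low)/LSB = (1.6371 − 0)/0.000610352 = 2682.2246 → code 2682 (floor).
V_rec = 0 + 2682·0.000610352 = 1.6369629 V.
Error = 1.6371 − 1.6369629 = 0.000137109 V = 0.137 mV.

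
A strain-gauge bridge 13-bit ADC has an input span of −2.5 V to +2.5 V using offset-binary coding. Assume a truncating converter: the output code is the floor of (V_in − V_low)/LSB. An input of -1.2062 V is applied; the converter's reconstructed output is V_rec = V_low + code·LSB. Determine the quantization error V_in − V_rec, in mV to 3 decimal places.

LSB = 5/2^13 = 0.610 mV.
Scaled input = 2119.7619 LSBs, so code = 2119.
V_rec = (−2.5) + 2119·0.000610352 = -1.206665 V.
Error = -1.2062 − (−1.206665) = 0.000465039 V = 0.465 mV.

0.465 mV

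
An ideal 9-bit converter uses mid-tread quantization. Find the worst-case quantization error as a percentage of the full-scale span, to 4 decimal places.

0.0977 %

Rounding → worst-case error = ½ LSB = V_FS/2^10, so 100/1024 = 0.0976562 % of full scale.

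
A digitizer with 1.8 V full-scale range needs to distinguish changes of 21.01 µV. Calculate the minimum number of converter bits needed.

Number of steps required ≥ 1.8 V / 21.01 µV = 85673.49.
Need 2^N ≥ 85673.49; 2^16 = 65536, 2^17 = 131072.
Minimum N = 17.

17 bits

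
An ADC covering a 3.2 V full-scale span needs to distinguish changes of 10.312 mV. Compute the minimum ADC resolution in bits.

Number of steps required ≥ 3.2 V / 10.312 mV = 310.32.
Need 2^N ≥ 310.32; 2^8 = 256, 2^9 = 512.
Minimum N = 9.

9 bits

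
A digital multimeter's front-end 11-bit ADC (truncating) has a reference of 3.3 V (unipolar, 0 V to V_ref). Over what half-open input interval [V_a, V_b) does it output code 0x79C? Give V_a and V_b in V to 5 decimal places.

[3.13887 V, 3.14048 V)

LSB = 3.3/2^11 = 1.611 mV.
Code 0x79C = 1948 decimal.
V_a = V_low + 1948·LSB = 3.13887 V; V_b = V_low + 1949·LSB = 3.14048 V.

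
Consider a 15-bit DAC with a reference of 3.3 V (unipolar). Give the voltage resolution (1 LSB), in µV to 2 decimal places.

Full-scale span = 3.3 V.
LSB = 3.3 / 2^15 = 3.3 / 32768 = 0.000100708 V = 100.71 µV.

100.71 µV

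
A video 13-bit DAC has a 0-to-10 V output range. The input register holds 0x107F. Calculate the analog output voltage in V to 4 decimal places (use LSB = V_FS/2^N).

LSB = 10 V / 2^13 = 1.221 mV.
Code 0x107F = 4223 decimal.
V_out = 0 + 4223 × 0.0012207 V = 5.15503 V.

5.1550 V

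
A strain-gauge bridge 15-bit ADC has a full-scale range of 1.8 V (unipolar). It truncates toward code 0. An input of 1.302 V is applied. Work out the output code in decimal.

LSB = 1.8 V / 32768 = 54.93 µV.
(V_in − V_low)/LSB = (1.302 − 0) / 5.49316e-05 = 23702.187.
Floor → code 23702.

code 23702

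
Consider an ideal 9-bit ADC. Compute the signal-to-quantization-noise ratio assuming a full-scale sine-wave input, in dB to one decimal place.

55.9 dB

SNR ≈ 6.02·N + 1.76 dB = 6.02·9 + 1.76 = 55.94 dB.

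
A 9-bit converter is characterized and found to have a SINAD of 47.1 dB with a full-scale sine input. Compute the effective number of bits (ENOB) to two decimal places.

7.53 bits

ENOB = (SINAD − 1.76) / 6.02 = (47.1 − 1.76)/6.02 = 7.532.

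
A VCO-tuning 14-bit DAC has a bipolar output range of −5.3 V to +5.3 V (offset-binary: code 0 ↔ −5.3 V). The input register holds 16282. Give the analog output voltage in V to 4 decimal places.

LSB = 10.6 V / 2^14 = 0.647 mV.
V_out = (−5.3) + 16282 × 0.000646973 V = 5.23401 V.

5.2340 V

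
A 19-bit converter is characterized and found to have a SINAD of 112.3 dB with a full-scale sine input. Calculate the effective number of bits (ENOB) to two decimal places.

ENOB = (SINAD − 1.76) / 6.02 = (112.3 − 1.76)/6.02 = 18.362.

18.36 bits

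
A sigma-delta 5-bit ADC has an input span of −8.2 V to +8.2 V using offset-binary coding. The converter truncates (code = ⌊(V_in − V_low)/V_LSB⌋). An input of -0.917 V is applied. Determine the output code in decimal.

LSB = 16.4 V / 32 = 0.5125 V.
(V_in − V_low)/LSB = (-0.917 − (−8.2)) / 0.5125 = 14.211.
Floor → code 14.

code 14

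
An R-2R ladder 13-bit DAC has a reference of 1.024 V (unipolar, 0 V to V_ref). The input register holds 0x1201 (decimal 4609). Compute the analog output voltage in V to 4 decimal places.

0.5761 V

LSB = 1.024 V / 2^13 = 125.00 µV.
Code 0x1201 = 4609 decimal.
V_out = 0 + 4609 × 0.000125 V = 0.576125 V.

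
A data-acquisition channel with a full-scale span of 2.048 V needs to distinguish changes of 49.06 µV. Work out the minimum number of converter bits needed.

16 bits

Number of steps required ≥ 2.048 V / 49.06 µV = 41744.80.
Need 2^N ≥ 41744.80; 2^15 = 32768, 2^16 = 65536.
Minimum N = 16.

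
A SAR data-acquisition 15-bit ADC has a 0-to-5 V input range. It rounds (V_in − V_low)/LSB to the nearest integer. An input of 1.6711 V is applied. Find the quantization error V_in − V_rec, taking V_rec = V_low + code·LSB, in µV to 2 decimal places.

LSB = 5/2^15 = 152.59 µV.
Scaled input = 10951.7210 LSBs, so code = 10952.
Code 10952 maps back to 0 + 10952×0.000152588 V = 1.6711426 V.
Error = 1.6711 − 1.6711426 = -4.25781e-05 V = -42.58 µV.

-42.58 µV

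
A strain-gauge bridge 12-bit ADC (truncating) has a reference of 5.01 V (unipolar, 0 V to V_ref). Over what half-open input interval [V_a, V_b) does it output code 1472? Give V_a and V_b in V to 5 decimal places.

LSB = 5.01/2^12 = 1.223 mV.
V_a = V_low + 1472·LSB = 1.80047 V; V_b = V_low + 1473·LSB = 1.80169 V.

[1.80047 V, 1.80169 V)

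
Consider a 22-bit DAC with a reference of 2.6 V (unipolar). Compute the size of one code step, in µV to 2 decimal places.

0.62 µV

Full-scale span = 2.6 V.
LSB = 2.6 / 2^22 = 2.6 / 4194304 = 6.19888e-07 V = 0.62 µV.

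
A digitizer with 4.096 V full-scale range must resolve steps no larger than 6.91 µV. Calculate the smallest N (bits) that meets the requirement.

20 bits

Number of steps required ≥ 4.096 V / 6.91 µV = 592764.11.
Need 2^N ≥ 592764.11; 2^19 = 524288, 2^20 = 1048576.
Minimum N = 20.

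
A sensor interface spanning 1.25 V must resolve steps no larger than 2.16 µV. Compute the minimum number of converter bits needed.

20 bits

Number of steps required ≥ 1.25 V / 2.16 µV = 578703.70.
Need 2^N ≥ 578703.70; 2^19 = 524288, 2^20 = 1048576.
Minimum N = 20.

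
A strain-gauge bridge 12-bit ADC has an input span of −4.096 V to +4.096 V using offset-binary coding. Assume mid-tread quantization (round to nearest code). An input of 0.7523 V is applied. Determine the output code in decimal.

code 2424

With 4096 levels over 8.192 V, one step is 2.000 mV.
Input sits at 2424.150 steps above V_low.
So the output code is 2424.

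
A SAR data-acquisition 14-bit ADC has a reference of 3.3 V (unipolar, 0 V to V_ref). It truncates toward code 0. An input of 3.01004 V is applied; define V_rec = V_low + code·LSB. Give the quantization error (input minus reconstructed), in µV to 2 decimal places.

79.06 µV

One LSB is 3.3 V / 16384 = 201.42 µV.
Scaled input = 14944.3925 LSBs, so code = 14944.
V_rec = 0 + 14944·0.000201416 = 3.0099609 V.
Difference: 7.90625e-05 V → 79.06 µV.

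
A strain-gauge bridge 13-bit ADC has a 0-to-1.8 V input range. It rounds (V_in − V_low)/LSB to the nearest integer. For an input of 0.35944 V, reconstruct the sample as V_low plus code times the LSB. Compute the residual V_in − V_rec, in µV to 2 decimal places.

LSB = 1.8/2^13 = 219.73 µV.
(0.35944 − 0)/0.000219727 = 1635.8514; round gives code 1636.
Reconstructed: 0.35947266 V.
V_in − V_rec = -3.26562e-05 V = -32.66 µV.

-32.66 µV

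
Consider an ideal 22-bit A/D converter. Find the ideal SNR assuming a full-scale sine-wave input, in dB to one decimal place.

134.2 dB

SNR ≈ 6.02·N + 1.76 dB = 6.02·22 + 1.76 = 134.20 dB.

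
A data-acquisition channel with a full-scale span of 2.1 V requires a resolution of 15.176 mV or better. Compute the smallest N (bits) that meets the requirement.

Number of steps required ≥ 2.1 V / 15.176 mV = 138.38.
Need 2^N ≥ 138.38; 2^7 = 128, 2^8 = 256.
Minimum N = 8.

8 bits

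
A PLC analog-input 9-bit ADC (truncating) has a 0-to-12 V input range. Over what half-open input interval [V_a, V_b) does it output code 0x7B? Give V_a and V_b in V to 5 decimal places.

[2.88281 V, 2.90625 V)

LSB = 12/2^9 = 23.438 mV.
Code 0x7B = 123 decimal.
V_a = V_low + 123·LSB = 2.88281 V; V_b = V_low + 124·LSB = 2.90625 V.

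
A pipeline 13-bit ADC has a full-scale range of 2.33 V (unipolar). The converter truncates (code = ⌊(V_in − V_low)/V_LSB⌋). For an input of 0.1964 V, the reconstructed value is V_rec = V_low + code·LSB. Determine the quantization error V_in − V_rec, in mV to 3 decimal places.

Step size: 2.33 V ÷ 2^13 = 284.42 µV.
Scaled input = 690.5188 LSBs, so code = 690.
Reconstructed: 0.19625244 V.
Difference: 0.000147559 V → 0.148 mV.

0.148 mV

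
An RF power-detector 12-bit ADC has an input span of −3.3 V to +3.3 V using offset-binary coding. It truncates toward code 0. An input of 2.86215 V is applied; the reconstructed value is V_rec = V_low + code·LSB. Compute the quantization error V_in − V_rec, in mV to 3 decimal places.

0.431 mV

LSB = 6.6/2^12 = 1.611 mV.
Scaled input = 3824.2676 LSBs, so code = 3824.
Reconstructed: 2.8617188 V.
Error = 2.86215 − 2.8617188 = 0.00043125 V = 0.431 mV.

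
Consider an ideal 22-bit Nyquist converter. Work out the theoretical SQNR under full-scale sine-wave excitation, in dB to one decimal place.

SNR ≈ 6.02·N + 1.76 dB = 6.02·22 + 1.76 = 134.20 dB.

134.2 dB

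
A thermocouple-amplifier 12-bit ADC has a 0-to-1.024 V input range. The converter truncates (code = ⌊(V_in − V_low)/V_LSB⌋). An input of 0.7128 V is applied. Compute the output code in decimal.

code 2851

With 4096 levels over 1.024 V, one step is 250.00 µV.
(0.7128 − 0) / 0.00025 = 2851.200 LSBs.
So the output code is 2851.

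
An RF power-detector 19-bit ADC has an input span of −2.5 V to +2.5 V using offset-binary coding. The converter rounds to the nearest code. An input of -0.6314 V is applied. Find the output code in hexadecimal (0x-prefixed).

code 0x2FD61 (decimal 195937)

LSB = 5 V / 524288 = 9.54 µV.
(-0.6314 − (−2.5)) / 9.53674e-06 = 195936.911 LSBs.
Round → code 195937.
In hexadecimal (0x-prefixed): 0x2FD61.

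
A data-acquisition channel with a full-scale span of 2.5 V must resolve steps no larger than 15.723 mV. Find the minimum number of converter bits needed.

8 bits

Number of steps required ≥ 2.5 V / 15.723 mV = 159.00.
Need 2^N ≥ 159.00; 2^7 = 128, 2^8 = 256.
Minimum N = 8.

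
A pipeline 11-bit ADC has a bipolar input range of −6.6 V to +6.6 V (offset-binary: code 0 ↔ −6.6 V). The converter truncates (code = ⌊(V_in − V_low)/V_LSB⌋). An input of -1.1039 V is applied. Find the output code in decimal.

code 852

LSB = 13.2 V / 2048 = 6.445 mV.
Input sits at 852.728 steps above V_low.
So the output code is 852.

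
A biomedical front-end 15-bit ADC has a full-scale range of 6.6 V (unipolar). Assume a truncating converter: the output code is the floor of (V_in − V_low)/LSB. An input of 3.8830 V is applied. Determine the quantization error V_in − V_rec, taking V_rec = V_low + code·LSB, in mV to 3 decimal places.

0.102 mV

Step size: 6.6 V ÷ 2^15 = 201.42 µV.
(3.8830 − 0)/0.000201416 = 19278.5067; ⌊·⌋ gives code 19278.
Reconstructed: 3.8828979 V.
V_in − V_rec = 0.000102051 V = 0.102 mV.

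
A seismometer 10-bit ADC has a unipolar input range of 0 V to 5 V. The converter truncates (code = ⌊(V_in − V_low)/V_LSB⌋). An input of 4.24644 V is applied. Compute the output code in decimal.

Full-scale span = 5 V; LSB = 5/2^10 = 4.883 mV.
Input sits at 869.671 steps above V_low.
So the output code is 869.

code 869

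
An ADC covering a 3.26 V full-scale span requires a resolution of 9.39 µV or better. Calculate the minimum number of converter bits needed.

Number of steps required ≥ 3.26 V / 9.39 µV = 347177.85.
Need 2^N ≥ 347177.85; 2^18 = 262144, 2^19 = 524288.
Minimum N = 19.

19 bits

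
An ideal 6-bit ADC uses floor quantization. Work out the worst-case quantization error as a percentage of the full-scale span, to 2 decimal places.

1.56 %

Truncating → worst-case error = 1 LSB = V_FS/2^6, so 100/64 = 1.5625 % of full scale.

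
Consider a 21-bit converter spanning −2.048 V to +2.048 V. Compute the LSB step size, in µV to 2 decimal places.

Full-scale span = 4.096 V.
LSB = 4.096 / 2^21 = 4.096 / 2097152 = 1.95313e-06 V = 1.95 µV.

1.95 µV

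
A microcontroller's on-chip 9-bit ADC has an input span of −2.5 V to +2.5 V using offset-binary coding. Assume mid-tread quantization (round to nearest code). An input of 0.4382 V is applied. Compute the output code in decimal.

With 512 levels over 5 V, one step is 9.766 mV.
Input sits at 300.872 steps above V_low.
Round → code 301.

code 301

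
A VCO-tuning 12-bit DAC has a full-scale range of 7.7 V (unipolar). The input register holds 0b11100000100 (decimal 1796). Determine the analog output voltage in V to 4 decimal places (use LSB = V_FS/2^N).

LSB = 7.7 V / 2^12 = 1.880 mV.
Code 0b11100000100 = 1796 decimal.
V_out = 0 + 1796 × 0.00187988 V = 3.37627 V.

3.3763 V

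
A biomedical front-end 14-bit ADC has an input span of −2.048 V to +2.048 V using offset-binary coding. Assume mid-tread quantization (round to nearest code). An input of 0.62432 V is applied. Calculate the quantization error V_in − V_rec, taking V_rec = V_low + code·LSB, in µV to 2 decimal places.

Step size: 4.096 V ÷ 2^14 = 250.00 µV.
(V_in − V_low)/LSB = (0.62432 − (−2.048))/0.00025 = 10689.2800 → code 10689 (round).
Code 10689 maps back to (−2.048) + 10689×0.00025 V = 0.62425 V.
V_in − V_rec = 7e-05 V = 70.00 µV.

70.00 µV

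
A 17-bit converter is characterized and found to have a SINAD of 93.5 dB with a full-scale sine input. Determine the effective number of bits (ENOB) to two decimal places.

15.24 bits

ENOB = (SINAD − 1.76) / 6.02 = (93.5 − 1.76)/6.02 = 15.239.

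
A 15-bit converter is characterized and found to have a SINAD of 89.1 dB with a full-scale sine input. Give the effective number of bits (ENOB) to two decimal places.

14.51 bits

ENOB = (SINAD − 1.76) / 6.02 = (89.1 − 1.76)/6.02 = 14.508.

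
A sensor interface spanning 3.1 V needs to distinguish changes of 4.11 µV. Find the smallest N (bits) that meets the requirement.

20 bits

Number of steps required ≥ 3.1 V / 4.11 µV = 754257.91.
Need 2^N ≥ 754257.91; 2^19 = 524288, 2^20 = 1048576.
Minimum N = 20.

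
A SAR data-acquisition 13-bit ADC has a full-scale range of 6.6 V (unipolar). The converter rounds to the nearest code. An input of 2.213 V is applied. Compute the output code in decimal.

code 2747

With 8192 levels over 6.6 V, one step is 0.806 mV.
Input sits at 2746.802 steps above V_low.
round(2746.802) = 2747.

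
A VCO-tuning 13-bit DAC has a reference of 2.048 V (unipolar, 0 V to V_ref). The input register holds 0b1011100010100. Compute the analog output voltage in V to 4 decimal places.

1.4770 V

LSB = 2.048 V / 2^13 = 250.00 µV.
Code 0b1011100010100 = 5908 decimal.
V_out = 0 + 5908 × 0.00025 V = 1.477 V.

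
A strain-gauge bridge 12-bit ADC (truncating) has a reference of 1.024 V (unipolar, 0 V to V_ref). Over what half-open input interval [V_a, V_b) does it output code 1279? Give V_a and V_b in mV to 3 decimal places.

[319.750 mV, 320.000 mV)

LSB = 1.024/2^12 = 250.00 µV.
V_a = V_low + 1279·LSB = 0.31975 V; V_b = V_low + 1280·LSB = 0.32 V.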